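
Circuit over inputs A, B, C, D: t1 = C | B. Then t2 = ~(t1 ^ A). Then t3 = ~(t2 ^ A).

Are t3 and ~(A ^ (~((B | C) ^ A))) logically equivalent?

Yes

t1 = C | B
t2 = ~(t1 ^ A) = ~((C | B) ^ A)
t3 = ~(t2 ^ A) = ~((~((C | B) ^ A)) ^ A)
At A=0, B=0, C=0, D=0: circuit gives 0, formula gives 0.
At A=0, B=0, C=1, D=0: circuit gives 1, formula gives 1.
Agrees on all 16 inputs.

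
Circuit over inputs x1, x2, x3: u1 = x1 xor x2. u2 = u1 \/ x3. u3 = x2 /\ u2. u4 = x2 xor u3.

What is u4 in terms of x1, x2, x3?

u1 = x1 xor x2
u2 = u1 \/ x3 = (x1 xor x2) \/ x3
u3 = x2 /\ u2 = x2 /\ ((x1 xor x2) \/ x3)
u4 = x2 xor u3 = x2 xor (x2 /\ ((x1 xor x2) \/ x3))

x2 xor (x2 /\ ((x1 xor x2) \/ x3))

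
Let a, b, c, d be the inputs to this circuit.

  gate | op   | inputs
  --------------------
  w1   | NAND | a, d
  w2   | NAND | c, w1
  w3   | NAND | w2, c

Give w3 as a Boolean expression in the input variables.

(c NAND (a NAND d)) NAND c

w1 = a NAND d
w2 = c NAND w1 = c NAND (a NAND d)
w3 = w2 NAND c = (c NAND (a NAND d)) NAND c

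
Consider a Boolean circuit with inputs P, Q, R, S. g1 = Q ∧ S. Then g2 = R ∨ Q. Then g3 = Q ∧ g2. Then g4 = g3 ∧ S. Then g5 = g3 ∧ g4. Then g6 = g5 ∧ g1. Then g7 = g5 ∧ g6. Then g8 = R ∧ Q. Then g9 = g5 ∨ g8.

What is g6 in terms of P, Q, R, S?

((Q ∧ (R ∨ Q)) ∧ ((Q ∧ (R ∨ Q)) ∧ S)) ∧ (Q ∧ S)

g1 = Q ∧ S
g2 = R ∨ Q
g3 = Q ∧ g2 = Q ∧ (R ∨ Q)
g4 = g3 ∧ S = (Q ∧ (R ∨ Q)) ∧ S
g5 = g3 ∧ g4 = (Q ∧ (R ∨ Q)) ∧ ((Q ∧ (R ∨ Q)) ∧ S)
g6 = g5 ∧ g1 = ((Q ∧ (R ∨ Q)) ∧ ((Q ∧ (R ∨ Q)) ∧ S)) ∧ (Q ∧ S)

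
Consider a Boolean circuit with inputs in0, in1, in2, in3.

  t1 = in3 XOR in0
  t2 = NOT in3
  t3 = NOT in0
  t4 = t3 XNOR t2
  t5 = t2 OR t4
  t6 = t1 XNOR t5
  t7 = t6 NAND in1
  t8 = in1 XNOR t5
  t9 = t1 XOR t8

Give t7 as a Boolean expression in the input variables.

((in3 XOR in0) XNOR (NOT in3 OR (NOT in0 XNOR NOT in3))) NAND in1

t1 = in3 XOR in0
t2 = NOT in3
t3 = NOT in0
t4 = t3 XNOR t2 = NOT in0 XNOR NOT in3
t5 = t2 OR t4 = NOT in3 OR (NOT in0 XNOR NOT in3)
t6 = t1 XNOR t5 = (in3 XOR in0) XNOR (NOT in3 OR (NOT in0 XNOR NOT in3))
t7 = t6 NAND in1 = ((in3 XOR in0) XNOR (NOT in3 OR (NOT in0 XNOR NOT in3))) NAND in1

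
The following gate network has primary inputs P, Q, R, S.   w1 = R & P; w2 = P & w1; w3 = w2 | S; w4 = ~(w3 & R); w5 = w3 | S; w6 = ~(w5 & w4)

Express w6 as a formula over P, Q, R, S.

w1 = R & P
w2 = P & w1 = P & (R & P)
w3 = w2 | S = (P & (R & P)) | S
w4 = ~(w3 & R) = ~(((P & (R & P)) | S) & R)
w5 = w3 | S = ((P & (R & P)) | S) | S
w6 = ~(w5 & w4) = ~((((P & (R & P)) | S) | S) & (~(((P & (R & P)) | S) & R)))

~((((P & (R & P)) | S) | S) & (~(((P & (R & P)) | S) & R)))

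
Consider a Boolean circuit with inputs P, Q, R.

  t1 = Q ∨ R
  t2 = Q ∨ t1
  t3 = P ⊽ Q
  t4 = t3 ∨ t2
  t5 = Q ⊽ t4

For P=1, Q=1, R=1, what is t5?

t1 = 1 ∨ 1 = 1
t2 = 1 ∨ 1 = 1
t3 = 1 ⊽ 1 = 0
t4 = 0 ∨ 1 = 1
t5 = 1 ⊽ 1 = 0

0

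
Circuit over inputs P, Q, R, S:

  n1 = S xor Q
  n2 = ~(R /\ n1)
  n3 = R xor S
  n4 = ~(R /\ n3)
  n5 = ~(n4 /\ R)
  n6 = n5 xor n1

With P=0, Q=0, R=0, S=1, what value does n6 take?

n1 = 1 xor 0 = 1
n3 = 0 xor 1 = 1
n4 = ~(0 /\ 1) = 1
n5 = ~(1 /\ 0) = 1
n6 = 1 xor 1 = 0

0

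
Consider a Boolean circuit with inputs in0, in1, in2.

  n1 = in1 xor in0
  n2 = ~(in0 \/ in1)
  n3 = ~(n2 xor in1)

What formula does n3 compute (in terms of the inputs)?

n2 = ~(in0 \/ in1)
n3 = ~(n2 xor in1) = ~((~(in0 \/ in1)) xor in1)

~((~(in0 \/ in1)) xor in1)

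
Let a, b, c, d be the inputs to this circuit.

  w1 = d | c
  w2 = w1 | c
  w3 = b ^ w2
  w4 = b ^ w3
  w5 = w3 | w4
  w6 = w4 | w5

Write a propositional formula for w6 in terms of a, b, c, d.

w1 = d | c
w2 = w1 | c = (d | c) | c
w3 = b ^ w2 = b ^ ((d | c) | c)
w4 = b ^ w3 = b ^ (b ^ ((d | c) | c))
w5 = w3 | w4 = (b ^ ((d | c) | c)) | (b ^ (b ^ ((d | c) | c)))
w6 = w4 | w5 = (b ^ (b ^ ((d | c) | c))) | ((b ^ ((d | c) | c)) | (b ^ (b ^ ((d | c) | c))))

(b ^ (b ^ ((d | c) | c))) | ((b ^ ((d | c) | c)) | (b ^ (b ^ ((d | c) | c))))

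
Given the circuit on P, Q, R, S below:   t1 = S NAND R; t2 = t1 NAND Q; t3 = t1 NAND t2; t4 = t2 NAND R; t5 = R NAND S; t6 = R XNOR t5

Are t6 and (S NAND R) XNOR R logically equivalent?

Yes

t5 = R NAND S
t6 = R XNOR t5 = R XNOR (R NAND S)
At P=0, Q=0, R=0, S=0: circuit gives 0, formula gives 0.
At P=0, Q=0, R=1, S=0: circuit gives 1, formula gives 1.
Agrees on all 16 inputs.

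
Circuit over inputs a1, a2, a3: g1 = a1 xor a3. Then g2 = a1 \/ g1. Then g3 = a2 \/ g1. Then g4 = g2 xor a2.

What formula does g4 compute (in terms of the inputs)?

g1 = a1 xor a3
g2 = a1 \/ g1 = a1 \/ (a1 xor a3)
g4 = g2 xor a2 = (a1 \/ (a1 xor a3)) xor a2

(a1 \/ (a1 xor a3)) xor a2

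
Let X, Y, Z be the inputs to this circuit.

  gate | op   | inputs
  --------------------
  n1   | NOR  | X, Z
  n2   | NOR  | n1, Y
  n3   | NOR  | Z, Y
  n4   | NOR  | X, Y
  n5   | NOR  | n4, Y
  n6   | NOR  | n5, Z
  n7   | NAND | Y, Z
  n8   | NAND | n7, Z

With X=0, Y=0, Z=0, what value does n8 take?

n7 = 0 NAND 0 = 1
n8 = 1 NAND 0 = 1

1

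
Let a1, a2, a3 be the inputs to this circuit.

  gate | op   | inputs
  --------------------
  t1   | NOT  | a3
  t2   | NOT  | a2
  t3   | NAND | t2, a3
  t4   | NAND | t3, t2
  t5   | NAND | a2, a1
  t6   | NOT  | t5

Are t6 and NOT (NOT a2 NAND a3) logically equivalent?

No

t5 = a2 NAND a1
t6 = NOT t5 = NOT (a2 NAND a1)
At a1=0, a2=0, a3=1: circuit gives 0, formula gives 1.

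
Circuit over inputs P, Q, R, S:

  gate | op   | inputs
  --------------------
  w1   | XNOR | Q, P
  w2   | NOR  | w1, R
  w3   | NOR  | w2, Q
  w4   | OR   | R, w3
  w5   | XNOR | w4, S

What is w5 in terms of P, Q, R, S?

(R OR (((Q XNOR P) NOR R) NOR Q)) XNOR S

w1 = Q XNOR P
w2 = w1 NOR R = (Q XNOR P) NOR R
w3 = w2 NOR Q = ((Q XNOR P) NOR R) NOR Q
w4 = R OR w3 = R OR (((Q XNOR P) NOR R) NOR Q)
w5 = w4 XNOR S = (R OR (((Q XNOR P) NOR R) NOR Q)) XNOR S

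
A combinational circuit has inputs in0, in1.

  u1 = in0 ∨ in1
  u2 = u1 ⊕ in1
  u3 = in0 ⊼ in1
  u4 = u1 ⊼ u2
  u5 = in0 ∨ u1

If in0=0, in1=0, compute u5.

0

u1 = 0 ∨ 0 = 0
u5 = 0 ∨ 0 = 0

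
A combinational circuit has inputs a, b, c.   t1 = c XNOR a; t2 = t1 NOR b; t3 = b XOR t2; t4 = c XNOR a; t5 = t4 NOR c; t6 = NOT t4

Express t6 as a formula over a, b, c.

NOT (c XNOR a)

t4 = c XNOR a
t6 = NOT t4 = NOT (c XNOR a)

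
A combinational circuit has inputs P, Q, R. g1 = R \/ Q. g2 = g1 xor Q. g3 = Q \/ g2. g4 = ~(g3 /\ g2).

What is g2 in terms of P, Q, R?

g1 = R \/ Q
g2 = g1 xor Q = (R \/ Q) xor Q

(R \/ Q) xor Q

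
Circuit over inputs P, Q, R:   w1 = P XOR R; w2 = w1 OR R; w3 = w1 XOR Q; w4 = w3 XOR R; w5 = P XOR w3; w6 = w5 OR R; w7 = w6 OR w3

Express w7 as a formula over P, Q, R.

((P XOR ((P XOR R) XOR Q)) OR R) OR ((P XOR R) XOR Q)

w1 = P XOR R
w3 = w1 XOR Q = (P XOR R) XOR Q
w5 = P XOR w3 = P XOR ((P XOR R) XOR Q)
w6 = w5 OR R = (P XOR ((P XOR R) XOR Q)) OR R
w7 = w6 OR w3 = ((P XOR ((P XOR R) XOR Q)) OR R) OR ((P XOR R) XOR Q)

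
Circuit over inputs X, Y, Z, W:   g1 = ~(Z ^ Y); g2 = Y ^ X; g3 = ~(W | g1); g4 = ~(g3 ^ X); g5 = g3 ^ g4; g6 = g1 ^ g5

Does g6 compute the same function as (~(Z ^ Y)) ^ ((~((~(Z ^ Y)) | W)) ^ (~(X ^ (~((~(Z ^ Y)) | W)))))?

Yes

g1 = ~(Z ^ Y)
g3 = ~(W | g1) = ~(W | (~(Z ^ Y)))
g4 = ~(g3 ^ X) = ~((~(W | (~(Z ^ Y)))) ^ X)
g5 = g3 ^ g4 = (~(W | (~(Z ^ Y)))) ^ (~((~(W | (~(Z ^ Y)))) ^ X))
g6 = g1 ^ g5 = (~(Z ^ Y)) ^ ((~(W | (~(Z ^ Y)))) ^ (~((~(W | (~(Z ^ Y)))) ^ X)))
At X=0, Y=0, Z=0, W=0: circuit gives 0, formula gives 0.
At X=0, Y=0, Z=1, W=0: circuit gives 1, formula gives 1.
Agrees on all 16 inputs.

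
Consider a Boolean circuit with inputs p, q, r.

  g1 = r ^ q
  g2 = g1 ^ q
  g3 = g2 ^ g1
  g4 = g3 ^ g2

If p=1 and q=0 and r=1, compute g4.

1

g1 = 1 ^ 0 = 1
g2 = 1 ^ 0 = 1
g3 = 1 ^ 1 = 0
g4 = 0 ^ 1 = 1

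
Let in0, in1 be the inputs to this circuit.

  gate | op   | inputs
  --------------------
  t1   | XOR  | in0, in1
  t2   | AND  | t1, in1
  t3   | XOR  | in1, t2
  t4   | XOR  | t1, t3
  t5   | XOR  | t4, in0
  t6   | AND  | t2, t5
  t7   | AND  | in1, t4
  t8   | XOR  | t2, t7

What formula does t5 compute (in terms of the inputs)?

t1 = in0 XOR in1
t2 = t1 AND in1 = (in0 XOR in1) AND in1
t3 = in1 XOR t2 = in1 XOR ((in0 XOR in1) AND in1)
t4 = t1 XOR t3 = (in0 XOR in1) XOR (in1 XOR ((in0 XOR in1) AND in1))
t5 = t4 XOR in0 = ((in0 XOR in1) XOR (in1 XOR ((in0 XOR in1) AND in1))) XOR in0

((in0 XOR in1) XOR (in1 XOR ((in0 XOR in1) AND in1))) XOR in0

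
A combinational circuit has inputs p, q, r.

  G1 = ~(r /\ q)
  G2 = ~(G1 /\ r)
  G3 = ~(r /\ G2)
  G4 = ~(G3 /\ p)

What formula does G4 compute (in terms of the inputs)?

~((~(r /\ (~((~(r /\ q)) /\ r)))) /\ p)

G1 = ~(r /\ q)
G2 = ~(G1 /\ r) = ~((~(r /\ q)) /\ r)
G3 = ~(r /\ G2) = ~(r /\ (~((~(r /\ q)) /\ r)))
G4 = ~(G3 /\ p) = ~((~(r /\ (~((~(r /\ q)) /\ r)))) /\ p)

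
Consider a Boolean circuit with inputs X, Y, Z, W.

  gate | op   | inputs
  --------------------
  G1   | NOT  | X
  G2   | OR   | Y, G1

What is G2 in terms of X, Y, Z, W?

Y OR NOT X

G1 = NOT X
G2 = Y OR G1 = Y OR NOT X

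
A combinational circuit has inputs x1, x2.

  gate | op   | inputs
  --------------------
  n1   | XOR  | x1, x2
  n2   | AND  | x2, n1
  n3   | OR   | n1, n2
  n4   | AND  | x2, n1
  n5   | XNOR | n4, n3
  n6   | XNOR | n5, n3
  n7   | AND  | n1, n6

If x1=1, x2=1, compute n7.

0

n1 = 1 XOR 1 = 0
n2 = 1 AND 0 = 0
n3 = 0 OR 0 = 0
n4 = 1 AND 0 = 0
n5 = 0 XNOR 0 = 1
n6 = 1 XNOR 0 = 0
n7 = 0 AND 0 = 0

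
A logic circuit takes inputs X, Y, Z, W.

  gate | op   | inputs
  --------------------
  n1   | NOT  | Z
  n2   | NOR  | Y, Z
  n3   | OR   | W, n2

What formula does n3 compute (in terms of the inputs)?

W OR (Y NOR Z)

n2 = Y NOR Z
n3 = W OR n2 = W OR (Y NOR Z)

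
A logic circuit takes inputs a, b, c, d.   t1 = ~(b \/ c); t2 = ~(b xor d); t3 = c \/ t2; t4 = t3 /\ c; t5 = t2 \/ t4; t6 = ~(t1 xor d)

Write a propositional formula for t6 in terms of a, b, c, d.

~((~(b \/ c)) xor d)

t1 = ~(b \/ c)
t6 = ~(t1 xor d) = ~((~(b \/ c)) xor d)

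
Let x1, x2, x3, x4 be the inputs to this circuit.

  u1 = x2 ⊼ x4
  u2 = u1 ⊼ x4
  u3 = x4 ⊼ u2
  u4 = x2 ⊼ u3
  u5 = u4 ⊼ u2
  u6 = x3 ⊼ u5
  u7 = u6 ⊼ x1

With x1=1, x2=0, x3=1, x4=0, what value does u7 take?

u1 = 0 ⊼ 0 = 1
u2 = 1 ⊼ 0 = 1
u3 = 0 ⊼ 1 = 1
u4 = 0 ⊼ 1 = 1
u5 = 1 ⊼ 1 = 0
u6 = 1 ⊼ 0 = 1
u7 = 1 ⊼ 1 = 0

0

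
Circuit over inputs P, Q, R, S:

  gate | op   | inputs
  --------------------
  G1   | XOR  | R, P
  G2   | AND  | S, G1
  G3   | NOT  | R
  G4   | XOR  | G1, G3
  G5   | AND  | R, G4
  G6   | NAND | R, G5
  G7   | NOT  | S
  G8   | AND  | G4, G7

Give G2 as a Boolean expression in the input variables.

G1 = R XOR P
G2 = S AND G1 = S AND (R XOR P)

S AND (R XOR P)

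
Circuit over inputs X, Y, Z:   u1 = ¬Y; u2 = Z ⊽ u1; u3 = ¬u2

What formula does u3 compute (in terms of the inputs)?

u1 = ¬Y
u2 = Z ⊽ u1 = Z ⊽ ¬Y
u3 = ¬u2 = ¬(Z ⊽ ¬Y)

¬(Z ⊽ ¬Y)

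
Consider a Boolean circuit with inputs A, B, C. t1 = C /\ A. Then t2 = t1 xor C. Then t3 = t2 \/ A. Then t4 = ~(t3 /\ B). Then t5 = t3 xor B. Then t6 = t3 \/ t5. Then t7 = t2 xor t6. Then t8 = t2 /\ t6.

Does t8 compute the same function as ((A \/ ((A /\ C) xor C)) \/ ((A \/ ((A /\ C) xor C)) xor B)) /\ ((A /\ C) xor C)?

t1 = C /\ A
t2 = t1 xor C = (C /\ A) xor C
t3 = t2 \/ A = ((C /\ A) xor C) \/ A
t5 = t3 xor B = (((C /\ A) xor C) \/ A) xor B
t6 = t3 \/ t5 = (((C /\ A) xor C) \/ A) \/ ((((C /\ A) xor C) \/ A) xor B)
t8 = t2 /\ t6 = ((C /\ A) xor C) /\ ((((C /\ A) xor C) \/ A) \/ ((((C /\ A) xor C) \/ A) xor B))
At A=0, B=0, C=0: circuit gives 0, formula gives 0.
At A=0, B=0, C=1: circuit gives 1, formula gives 1.
Agrees on all 8 inputs.

Yes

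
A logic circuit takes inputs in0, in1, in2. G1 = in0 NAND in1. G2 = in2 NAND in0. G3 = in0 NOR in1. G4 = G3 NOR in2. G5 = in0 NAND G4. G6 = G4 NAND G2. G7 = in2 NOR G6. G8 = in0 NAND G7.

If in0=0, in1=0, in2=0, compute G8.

1

G2 = 0 NAND 0 = 1
G3 = 0 NOR 0 = 1
G4 = 1 NOR 0 = 0
G6 = 0 NAND 1 = 1
G7 = 0 NOR 1 = 0
G8 = 0 NAND 0 = 1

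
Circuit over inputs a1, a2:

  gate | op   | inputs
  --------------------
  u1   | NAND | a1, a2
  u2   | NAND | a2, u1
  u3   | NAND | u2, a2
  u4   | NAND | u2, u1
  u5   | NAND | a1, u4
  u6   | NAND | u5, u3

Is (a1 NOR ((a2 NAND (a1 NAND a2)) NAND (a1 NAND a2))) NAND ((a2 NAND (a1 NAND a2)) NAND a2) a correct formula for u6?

No

u1 = a1 NAND a2
u2 = a2 NAND u1 = a2 NAND (a1 NAND a2)
u3 = u2 NAND a2 = (a2 NAND (a1 NAND a2)) NAND a2
u4 = u2 NAND u1 = (a2 NAND (a1 NAND a2)) NAND (a1 NAND a2)
u5 = a1 NAND u4 = a1 NAND ((a2 NAND (a1 NAND a2)) NAND (a1 NAND a2))
u6 = u5 NAND u3 = (a1 NAND ((a2 NAND (a1 NAND a2)) NAND (a1 NAND a2))) NAND ((a2 NAND (a1 NAND a2)) NAND a2)
At a1=0, a2=1: circuit gives 0, formula gives 1.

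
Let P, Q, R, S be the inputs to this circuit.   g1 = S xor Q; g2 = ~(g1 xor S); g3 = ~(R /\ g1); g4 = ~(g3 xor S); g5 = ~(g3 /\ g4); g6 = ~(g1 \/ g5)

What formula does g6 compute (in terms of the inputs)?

g1 = S xor Q
g3 = ~(R /\ g1) = ~(R /\ (S xor Q))
g4 = ~(g3 xor S) = ~((~(R /\ (S xor Q))) xor S)
g5 = ~(g3 /\ g4) = ~((~(R /\ (S xor Q))) /\ (~((~(R /\ (S xor Q))) xor S)))
g6 = ~(g1 \/ g5) = ~((S xor Q) \/ (~((~(R /\ (S xor Q))) /\ (~((~(R /\ (S xor Q))) xor S)))))

~((S xor Q) \/ (~((~(R /\ (S xor Q))) /\ (~((~(R /\ (S xor Q))) xor S)))))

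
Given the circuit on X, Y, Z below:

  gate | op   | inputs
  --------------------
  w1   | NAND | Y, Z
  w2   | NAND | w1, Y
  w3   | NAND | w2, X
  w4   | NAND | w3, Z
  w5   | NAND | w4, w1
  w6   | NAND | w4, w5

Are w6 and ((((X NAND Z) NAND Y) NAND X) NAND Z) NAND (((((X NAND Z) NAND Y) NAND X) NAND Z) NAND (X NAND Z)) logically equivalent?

No

w1 = Y NAND Z
w2 = w1 NAND Y = (Y NAND Z) NAND Y
w3 = w2 NAND X = ((Y NAND Z) NAND Y) NAND X
w4 = w3 NAND Z = (((Y NAND Z) NAND Y) NAND X) NAND Z
w5 = w4 NAND w1 = ((((Y NAND Z) NAND Y) NAND X) NAND Z) NAND (Y NAND Z)
w6 = w4 NAND w5 = ((((Y NAND Z) NAND Y) NAND X) NAND Z) NAND (((((Y NAND Z) NAND Y) NAND X) NAND Z) NAND (Y NAND Z))
At X=1, Y=0, Z=1: circuit gives 1, formula gives 0.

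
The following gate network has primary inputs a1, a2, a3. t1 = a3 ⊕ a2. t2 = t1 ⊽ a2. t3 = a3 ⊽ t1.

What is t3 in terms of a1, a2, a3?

t1 = a3 ⊕ a2
t3 = a3 ⊽ t1 = a3 ⊽ (a3 ⊕ a2)

a3 ⊽ (a3 ⊕ a2)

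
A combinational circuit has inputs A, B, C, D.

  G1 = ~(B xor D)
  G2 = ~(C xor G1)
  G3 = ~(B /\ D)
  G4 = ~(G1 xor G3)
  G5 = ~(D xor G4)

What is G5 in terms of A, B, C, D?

~(D xor (~((~(B xor D)) xor (~(B /\ D)))))

G1 = ~(B xor D)
G3 = ~(B /\ D)
G4 = ~(G1 xor G3) = ~((~(B xor D)) xor (~(B /\ D)))
G5 = ~(D xor G4) = ~(D xor (~((~(B xor D)) xor (~(B /\ D)))))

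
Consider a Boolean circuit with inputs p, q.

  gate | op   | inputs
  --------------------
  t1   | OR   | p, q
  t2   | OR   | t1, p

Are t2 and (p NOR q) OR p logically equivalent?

No

t1 = p OR q
t2 = t1 OR p = (p OR q) OR p
At p=0, q=0: circuit gives 0, formula gives 1.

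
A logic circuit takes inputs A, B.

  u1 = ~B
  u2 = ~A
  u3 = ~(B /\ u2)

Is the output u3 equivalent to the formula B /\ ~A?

u2 = ~A
u3 = ~(B /\ u2) = ~(B /\ ~A)
At A=0, B=0: circuit gives 1, formula gives 0.

No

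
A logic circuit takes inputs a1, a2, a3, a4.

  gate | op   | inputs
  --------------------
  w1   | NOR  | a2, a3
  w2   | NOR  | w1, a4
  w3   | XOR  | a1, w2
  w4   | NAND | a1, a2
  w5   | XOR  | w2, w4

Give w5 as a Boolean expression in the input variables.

w1 = a2 NOR a3
w2 = w1 NOR a4 = (a2 NOR a3) NOR a4
w4 = a1 NAND a2
w5 = w2 XOR w4 = ((a2 NOR a3) NOR a4) XOR (a1 NAND a2)

((a2 NOR a3) NOR a4) XOR (a1 NAND a2)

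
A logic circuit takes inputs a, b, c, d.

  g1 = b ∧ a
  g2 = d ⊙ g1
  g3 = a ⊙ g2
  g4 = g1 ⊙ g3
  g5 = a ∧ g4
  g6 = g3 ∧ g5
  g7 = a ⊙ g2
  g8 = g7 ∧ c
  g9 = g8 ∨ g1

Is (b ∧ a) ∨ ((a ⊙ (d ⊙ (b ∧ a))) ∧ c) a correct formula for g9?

Yes

g1 = b ∧ a
g2 = d ⊙ g1 = d ⊙ (b ∧ a)
g7 = a ⊙ g2 = a ⊙ (d ⊙ (b ∧ a))
g8 = g7 ∧ c = (a ⊙ (d ⊙ (b ∧ a))) ∧ c
g9 = g8 ∨ g1 = ((a ⊙ (d ⊙ (b ∧ a))) ∧ c) ∨ (b ∧ a)
At a=0, b=0, c=0, d=0: circuit gives 0, formula gives 0.
At a=0, b=0, c=1, d=1: circuit gives 1, formula gives 1.
Agrees on all 16 inputs.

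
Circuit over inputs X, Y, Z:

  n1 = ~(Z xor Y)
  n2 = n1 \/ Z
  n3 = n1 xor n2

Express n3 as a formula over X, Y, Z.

(~(Z xor Y)) xor ((~(Z xor Y)) \/ Z)

n1 = ~(Z xor Y)
n2 = n1 \/ Z = (~(Z xor Y)) \/ Z
n3 = n1 xor n2 = (~(Z xor Y)) xor ((~(Z xor Y)) \/ Z)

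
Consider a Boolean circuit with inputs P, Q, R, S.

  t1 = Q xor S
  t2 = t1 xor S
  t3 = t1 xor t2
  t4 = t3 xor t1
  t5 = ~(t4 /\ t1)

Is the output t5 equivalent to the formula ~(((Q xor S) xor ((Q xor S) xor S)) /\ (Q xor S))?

t1 = Q xor S
t2 = t1 xor S = (Q xor S) xor S
t3 = t1 xor t2 = (Q xor S) xor ((Q xor S) xor S)
t4 = t3 xor t1 = ((Q xor S) xor ((Q xor S) xor S)) xor (Q xor S)
t5 = ~(t4 /\ t1) = ~((((Q xor S) xor ((Q xor S) xor S)) xor (Q xor S)) /\ (Q xor S))
At P=0, Q=0, R=0, S=1: circuit gives 1, formula gives 0.

No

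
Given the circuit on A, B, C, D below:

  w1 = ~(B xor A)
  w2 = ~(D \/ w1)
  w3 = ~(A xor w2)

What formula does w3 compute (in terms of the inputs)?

~(A xor (~(D \/ (~(B xor A)))))

w1 = ~(B xor A)
w2 = ~(D \/ w1) = ~(D \/ (~(B xor A)))
w3 = ~(A xor w2) = ~(A xor (~(D \/ (~(B xor A)))))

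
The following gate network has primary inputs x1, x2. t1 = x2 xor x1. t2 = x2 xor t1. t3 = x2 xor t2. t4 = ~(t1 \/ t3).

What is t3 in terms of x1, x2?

x2 xor (x2 xor (x2 xor x1))

t1 = x2 xor x1
t2 = x2 xor t1 = x2 xor (x2 xor x1)
t3 = x2 xor t2 = x2 xor (x2 xor (x2 xor x1))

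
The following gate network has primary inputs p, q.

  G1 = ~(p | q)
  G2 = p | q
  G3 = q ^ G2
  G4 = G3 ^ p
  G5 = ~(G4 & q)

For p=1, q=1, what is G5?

G2 = 1 | 1 = 1
G3 = 1 ^ 1 = 0
G4 = 0 ^ 1 = 1
G5 = ~(1 & 1) = 0

0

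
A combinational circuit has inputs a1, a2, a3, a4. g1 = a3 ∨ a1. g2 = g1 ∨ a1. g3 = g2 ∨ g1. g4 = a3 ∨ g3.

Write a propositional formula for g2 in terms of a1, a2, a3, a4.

(a3 ∨ a1) ∨ a1

g1 = a3 ∨ a1
g2 = g1 ∨ a1 = (a3 ∨ a1) ∨ a1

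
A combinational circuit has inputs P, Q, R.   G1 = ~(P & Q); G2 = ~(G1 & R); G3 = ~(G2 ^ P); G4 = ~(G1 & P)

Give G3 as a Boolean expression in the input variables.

G1 = ~(P & Q)
G2 = ~(G1 & R) = ~((~(P & Q)) & R)
G3 = ~(G2 ^ P) = ~((~((~(P & Q)) & R)) ^ P)

~((~((~(P & Q)) & R)) ^ P)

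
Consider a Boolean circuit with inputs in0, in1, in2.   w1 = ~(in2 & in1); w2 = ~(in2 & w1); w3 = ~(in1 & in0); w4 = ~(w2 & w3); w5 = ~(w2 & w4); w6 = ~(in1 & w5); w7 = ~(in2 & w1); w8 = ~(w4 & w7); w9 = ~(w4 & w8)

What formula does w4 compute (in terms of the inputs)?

w1 = ~(in2 & in1)
w2 = ~(in2 & w1) = ~(in2 & (~(in2 & in1)))
w3 = ~(in1 & in0)
w4 = ~(w2 & w3) = ~((~(in2 & (~(in2 & in1)))) & (~(in1 & in0)))

~((~(in2 & (~(in2 & in1)))) & (~(in1 & in0)))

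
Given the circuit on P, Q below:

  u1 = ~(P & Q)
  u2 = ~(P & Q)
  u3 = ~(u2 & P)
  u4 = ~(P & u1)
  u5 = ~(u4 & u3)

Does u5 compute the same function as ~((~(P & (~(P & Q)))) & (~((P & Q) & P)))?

No

u1 = ~(P & Q)
u2 = ~(P & Q)
u3 = ~(u2 & P) = ~((~(P & Q)) & P)
u4 = ~(P & u1) = ~(P & (~(P & Q)))
u5 = ~(u4 & u3) = ~((~(P & (~(P & Q)))) & (~((~(P & Q)) & P)))
At P=1, Q=1: circuit gives 0, formula gives 1.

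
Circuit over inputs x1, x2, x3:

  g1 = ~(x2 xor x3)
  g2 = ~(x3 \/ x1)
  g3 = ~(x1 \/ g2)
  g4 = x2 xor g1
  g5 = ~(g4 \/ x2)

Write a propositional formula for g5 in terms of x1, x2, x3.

~((x2 xor (~(x2 xor x3))) \/ x2)

g1 = ~(x2 xor x3)
g4 = x2 xor g1 = x2 xor (~(x2 xor x3))
g5 = ~(g4 \/ x2) = ~((x2 xor (~(x2 xor x3))) \/ x2)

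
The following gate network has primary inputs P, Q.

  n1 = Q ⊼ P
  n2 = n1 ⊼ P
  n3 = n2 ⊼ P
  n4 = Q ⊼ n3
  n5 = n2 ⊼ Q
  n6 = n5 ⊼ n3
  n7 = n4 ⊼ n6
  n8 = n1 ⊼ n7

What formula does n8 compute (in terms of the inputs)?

n1 = Q ⊼ P
n2 = n1 ⊼ P = (Q ⊼ P) ⊼ P
n3 = n2 ⊼ P = ((Q ⊼ P) ⊼ P) ⊼ P
n4 = Q ⊼ n3 = Q ⊼ (((Q ⊼ P) ⊼ P) ⊼ P)
n5 = n2 ⊼ Q = ((Q ⊼ P) ⊼ P) ⊼ Q
n6 = n5 ⊼ n3 = (((Q ⊼ P) ⊼ P) ⊼ Q) ⊼ (((Q ⊼ P) ⊼ P) ⊼ P)
n7 = n4 ⊼ n6 = (Q ⊼ (((Q ⊼ P) ⊼ P) ⊼ P)) ⊼ ((((Q ⊼ P) ⊼ P) ⊼ Q) ⊼ (((Q ⊼ P) ⊼ P) ⊼ P))
n8 = n1 ⊼ n7 = (Q ⊼ P) ⊼ ((Q ⊼ (((Q ⊼ P) ⊼ P) ⊼ P)) ⊼ ((((Q ⊼ P) ⊼ P) ⊼ Q) ⊼ (((Q ⊼ P) ⊼ P) ⊼ P)))

(Q ⊼ P) ⊼ ((Q ⊼ (((Q ⊼ P) ⊼ P) ⊼ P)) ⊼ ((((Q ⊼ P) ⊼ P) ⊼ Q) ⊼ (((Q ⊼ P) ⊼ P) ⊼ P)))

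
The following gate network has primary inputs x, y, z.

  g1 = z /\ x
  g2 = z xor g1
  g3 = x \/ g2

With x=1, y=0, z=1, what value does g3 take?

g1 = 1 /\ 1 = 1
g2 = 1 xor 1 = 0
g3 = 1 \/ 0 = 1

1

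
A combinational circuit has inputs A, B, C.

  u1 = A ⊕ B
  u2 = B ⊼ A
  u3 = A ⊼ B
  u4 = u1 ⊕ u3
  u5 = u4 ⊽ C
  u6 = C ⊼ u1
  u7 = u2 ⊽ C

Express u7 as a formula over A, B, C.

(B ⊼ A) ⊽ C

u2 = B ⊼ A
u7 = u2 ⊽ C = (B ⊼ A) ⊽ C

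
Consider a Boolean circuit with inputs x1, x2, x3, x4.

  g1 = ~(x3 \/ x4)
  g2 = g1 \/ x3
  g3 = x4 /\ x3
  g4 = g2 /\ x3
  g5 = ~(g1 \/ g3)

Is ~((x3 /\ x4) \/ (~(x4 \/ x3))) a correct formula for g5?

Yes

g1 = ~(x3 \/ x4)
g3 = x4 /\ x3
g5 = ~(g1 \/ g3) = ~((~(x3 \/ x4)) \/ (x4 /\ x3))
At x1=0, x2=0, x3=0, x4=0: circuit gives 0, formula gives 0.
At x1=0, x2=0, x3=0, x4=1: circuit gives 1, formula gives 1.
Agrees on all 16 inputs.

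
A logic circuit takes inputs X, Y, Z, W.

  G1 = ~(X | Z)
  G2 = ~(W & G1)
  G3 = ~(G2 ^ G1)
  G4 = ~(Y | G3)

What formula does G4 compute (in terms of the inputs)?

~(Y | (~((~(W & (~(X | Z)))) ^ (~(X | Z)))))

G1 = ~(X | Z)
G2 = ~(W & G1) = ~(W & (~(X | Z)))
G3 = ~(G2 ^ G1) = ~((~(W & (~(X | Z)))) ^ (~(X | Z)))
G4 = ~(Y | G3) = ~(Y | (~((~(W & (~(X | Z)))) ^ (~(X | Z)))))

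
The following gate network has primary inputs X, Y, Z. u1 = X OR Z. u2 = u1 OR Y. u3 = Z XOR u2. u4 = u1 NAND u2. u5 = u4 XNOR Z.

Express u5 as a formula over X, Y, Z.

((X OR Z) NAND ((X OR Z) OR Y)) XNOR Z

u1 = X OR Z
u2 = u1 OR Y = (X OR Z) OR Y
u4 = u1 NAND u2 = (X OR Z) NAND ((X OR Z) OR Y)
u5 = u4 XNOR Z = ((X OR Z) NAND ((X OR Z) OR Y)) XNOR Z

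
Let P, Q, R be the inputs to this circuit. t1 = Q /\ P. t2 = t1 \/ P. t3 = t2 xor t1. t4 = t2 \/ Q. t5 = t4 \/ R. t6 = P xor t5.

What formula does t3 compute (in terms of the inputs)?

t1 = Q /\ P
t2 = t1 \/ P = (Q /\ P) \/ P
t3 = t2 xor t1 = ((Q /\ P) \/ P) xor (Q /\ P)

((Q /\ P) \/ P) xor (Q /\ P)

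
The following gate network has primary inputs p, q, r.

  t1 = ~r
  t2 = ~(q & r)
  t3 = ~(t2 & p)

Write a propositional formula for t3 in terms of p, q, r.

~((~(q & r)) & p)

t2 = ~(q & r)
t3 = ~(t2 & p) = ~((~(q & r)) & p)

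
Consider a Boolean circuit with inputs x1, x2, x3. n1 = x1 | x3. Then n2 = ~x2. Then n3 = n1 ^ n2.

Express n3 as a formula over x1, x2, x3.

n1 = x1 | x3
n2 = ~x2
n3 = n1 ^ n2 = (x1 | x3) ^ ~x2

(x1 | x3) ^ ~x2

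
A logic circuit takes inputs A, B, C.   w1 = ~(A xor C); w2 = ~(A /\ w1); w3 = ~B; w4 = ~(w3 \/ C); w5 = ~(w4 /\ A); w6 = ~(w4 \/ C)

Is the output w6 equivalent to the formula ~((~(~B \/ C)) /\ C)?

No

w3 = ~B
w4 = ~(w3 \/ C) = ~(~B \/ C)
w6 = ~(w4 \/ C) = ~((~(~B \/ C)) \/ C)
At A=0, B=0, C=1: circuit gives 0, formula gives 1.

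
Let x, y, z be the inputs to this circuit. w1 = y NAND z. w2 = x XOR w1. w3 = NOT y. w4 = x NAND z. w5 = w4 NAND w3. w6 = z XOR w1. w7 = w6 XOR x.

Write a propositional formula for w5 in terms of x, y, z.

(x NAND z) NAND NOT y

w3 = NOT y
w4 = x NAND z
w5 = w4 NAND w3 = (x NAND z) NAND NOT y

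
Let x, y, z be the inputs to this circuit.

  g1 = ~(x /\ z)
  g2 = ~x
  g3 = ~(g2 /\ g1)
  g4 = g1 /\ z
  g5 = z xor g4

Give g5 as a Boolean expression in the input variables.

z xor ((~(x /\ z)) /\ z)

g1 = ~(x /\ z)
g4 = g1 /\ z = (~(x /\ z)) /\ z
g5 = z xor g4 = z xor ((~(x /\ z)) /\ z)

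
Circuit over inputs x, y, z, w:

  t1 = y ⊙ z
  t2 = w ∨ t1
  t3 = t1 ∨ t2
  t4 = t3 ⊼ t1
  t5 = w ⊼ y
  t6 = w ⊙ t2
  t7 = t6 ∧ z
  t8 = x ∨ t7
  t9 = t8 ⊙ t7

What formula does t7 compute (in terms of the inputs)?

t1 = y ⊙ z
t2 = w ∨ t1 = w ∨ (y ⊙ z)
t6 = w ⊙ t2 = w ⊙ (w ∨ (y ⊙ z))
t7 = t6 ∧ z = (w ⊙ (w ∨ (y ⊙ z))) ∧ z

(w ⊙ (w ∨ (y ⊙ z))) ∧ z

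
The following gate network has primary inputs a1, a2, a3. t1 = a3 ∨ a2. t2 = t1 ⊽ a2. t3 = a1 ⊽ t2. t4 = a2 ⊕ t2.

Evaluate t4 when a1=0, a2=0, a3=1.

0

t1 = 1 ∨ 0 = 1
t2 = 1 ⊽ 0 = 0
t4 = 0 ⊕ 0 = 0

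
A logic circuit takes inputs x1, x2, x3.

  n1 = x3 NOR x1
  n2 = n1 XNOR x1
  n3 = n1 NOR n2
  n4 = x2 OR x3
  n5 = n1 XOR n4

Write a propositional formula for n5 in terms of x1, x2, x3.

(x3 NOR x1) XOR (x2 OR x3)

n1 = x3 NOR x1
n4 = x2 OR x3
n5 = n1 XOR n4 = (x3 NOR x1) XOR (x2 OR x3)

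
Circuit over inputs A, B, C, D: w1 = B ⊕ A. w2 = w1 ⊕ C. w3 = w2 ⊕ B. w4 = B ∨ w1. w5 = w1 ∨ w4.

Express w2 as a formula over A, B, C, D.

w1 = B ⊕ A
w2 = w1 ⊕ C = (B ⊕ A) ⊕ C

(B ⊕ A) ⊕ C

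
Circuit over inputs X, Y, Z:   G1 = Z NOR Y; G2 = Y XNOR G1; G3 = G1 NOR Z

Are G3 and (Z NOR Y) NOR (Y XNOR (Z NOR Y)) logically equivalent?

No

G1 = Z NOR Y
G3 = G1 NOR Z = (Z NOR Y) NOR Z
At X=0, Y=1, Z=1: circuit gives 0, formula gives 1.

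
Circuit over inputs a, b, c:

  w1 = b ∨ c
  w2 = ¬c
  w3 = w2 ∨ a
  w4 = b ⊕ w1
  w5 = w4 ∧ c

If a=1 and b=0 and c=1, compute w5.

w1 = 0 ∨ 1 = 1
w4 = 0 ⊕ 1 = 1
w5 = 1 ∧ 1 = 1

1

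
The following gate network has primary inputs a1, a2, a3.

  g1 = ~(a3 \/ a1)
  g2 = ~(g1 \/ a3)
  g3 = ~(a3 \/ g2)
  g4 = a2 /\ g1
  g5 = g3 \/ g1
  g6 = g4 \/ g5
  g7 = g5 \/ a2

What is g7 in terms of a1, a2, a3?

g1 = ~(a3 \/ a1)
g2 = ~(g1 \/ a3) = ~((~(a3 \/ a1)) \/ a3)
g3 = ~(a3 \/ g2) = ~(a3 \/ (~((~(a3 \/ a1)) \/ a3)))
g5 = g3 \/ g1 = (~(a3 \/ (~((~(a3 \/ a1)) \/ a3)))) \/ (~(a3 \/ a1))
g7 = g5 \/ a2 = ((~(a3 \/ (~((~(a3 \/ a1)) \/ a3)))) \/ (~(a3 \/ a1))) \/ a2

((~(a3 \/ (~((~(a3 \/ a1)) \/ a3)))) \/ (~(a3 \/ a1))) \/ a2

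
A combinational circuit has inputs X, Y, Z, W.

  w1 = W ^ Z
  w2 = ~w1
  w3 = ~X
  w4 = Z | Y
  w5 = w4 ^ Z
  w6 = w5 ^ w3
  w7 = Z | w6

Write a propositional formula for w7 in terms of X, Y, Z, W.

Z | (((Z | Y) ^ Z) ^ ~X)

w3 = ~X
w4 = Z | Y
w5 = w4 ^ Z = (Z | Y) ^ Z
w6 = w5 ^ w3 = ((Z | Y) ^ Z) ^ ~X
w7 = Z | w6 = Z | (((Z | Y) ^ Z) ^ ~X)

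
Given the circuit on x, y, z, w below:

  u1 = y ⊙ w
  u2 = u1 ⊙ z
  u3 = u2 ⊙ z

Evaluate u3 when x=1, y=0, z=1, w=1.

0

u1 = 0 ⊙ 1 = 0
u2 = 0 ⊙ 1 = 0
u3 = 0 ⊙ 1 = 0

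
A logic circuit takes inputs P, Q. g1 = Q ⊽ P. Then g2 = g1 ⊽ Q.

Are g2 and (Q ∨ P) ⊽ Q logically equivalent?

No

g1 = Q ⊽ P
g2 = g1 ⊽ Q = (Q ⊽ P) ⊽ Q
At P=0, Q=0: circuit gives 0, formula gives 1.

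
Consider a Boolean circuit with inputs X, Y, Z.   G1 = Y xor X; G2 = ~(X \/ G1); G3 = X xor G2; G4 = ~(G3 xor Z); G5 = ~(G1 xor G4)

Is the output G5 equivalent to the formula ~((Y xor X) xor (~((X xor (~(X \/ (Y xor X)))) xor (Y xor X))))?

No

G1 = Y xor X
G2 = ~(X \/ G1) = ~(X \/ (Y xor X))
G3 = X xor G2 = X xor (~(X \/ (Y xor X)))
G4 = ~(G3 xor Z) = ~((X xor (~(X \/ (Y xor X)))) xor Z)
G5 = ~(G1 xor G4) = ~((Y xor X) xor (~((X xor (~(X \/ (Y xor X)))) xor Z)))
At X=0, Y=0, Z=1: circuit gives 0, formula gives 1.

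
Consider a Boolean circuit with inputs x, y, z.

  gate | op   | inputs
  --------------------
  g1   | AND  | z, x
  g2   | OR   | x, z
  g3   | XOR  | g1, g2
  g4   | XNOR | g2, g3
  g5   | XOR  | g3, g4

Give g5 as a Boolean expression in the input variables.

((z AND x) XOR (x OR z)) XOR ((x OR z) XNOR ((z AND x) XOR (x OR z)))

g1 = z AND x
g2 = x OR z
g3 = g1 XOR g2 = (z AND x) XOR (x OR z)
g4 = g2 XNOR g3 = (x OR z) XNOR ((z AND x) XOR (x OR z))
g5 = g3 XOR g4 = ((z AND x) XOR (x OR z)) XOR ((x OR z) XNOR ((z AND x) XOR (x OR z)))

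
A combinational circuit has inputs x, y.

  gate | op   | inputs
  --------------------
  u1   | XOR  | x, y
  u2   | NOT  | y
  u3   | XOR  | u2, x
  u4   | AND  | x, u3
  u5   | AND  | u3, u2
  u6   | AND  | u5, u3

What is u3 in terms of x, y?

NOT y XOR x

u2 = NOT y
u3 = u2 XOR x = NOT y XOR x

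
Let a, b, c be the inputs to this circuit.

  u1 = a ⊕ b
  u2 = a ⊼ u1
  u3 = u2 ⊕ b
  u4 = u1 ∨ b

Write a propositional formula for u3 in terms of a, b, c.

(a ⊼ (a ⊕ b)) ⊕ b

u1 = a ⊕ b
u2 = a ⊼ u1 = a ⊼ (a ⊕ b)
u3 = u2 ⊕ b = (a ⊼ (a ⊕ b)) ⊕ b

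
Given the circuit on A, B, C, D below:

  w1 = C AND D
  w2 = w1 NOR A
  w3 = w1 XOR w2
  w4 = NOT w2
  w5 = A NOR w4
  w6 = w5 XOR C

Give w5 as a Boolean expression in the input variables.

w1 = C AND D
w2 = w1 NOR A = (C AND D) NOR A
w4 = NOT w2 = NOT ((C AND D) NOR A)
w5 = A NOR w4 = A NOR NOT ((C AND D) NOR A)

A NOR NOT ((C AND D) NOR A)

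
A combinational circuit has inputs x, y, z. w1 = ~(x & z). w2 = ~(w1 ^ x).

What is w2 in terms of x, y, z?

~((~(x & z)) ^ x)

w1 = ~(x & z)
w2 = ~(w1 ^ x) = ~((~(x & z)) ^ x)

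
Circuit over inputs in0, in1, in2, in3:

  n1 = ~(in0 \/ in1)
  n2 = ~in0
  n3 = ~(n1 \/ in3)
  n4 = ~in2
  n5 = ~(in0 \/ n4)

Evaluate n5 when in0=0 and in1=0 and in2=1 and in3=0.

1

n4 = ~1 = 0
n5 = ~(0 \/ 0) = 1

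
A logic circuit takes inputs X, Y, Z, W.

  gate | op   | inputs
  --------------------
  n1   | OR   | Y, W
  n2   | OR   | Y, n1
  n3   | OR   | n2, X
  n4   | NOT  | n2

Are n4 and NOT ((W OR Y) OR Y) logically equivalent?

n1 = Y OR W
n2 = Y OR n1 = Y OR (Y OR W)
n4 = NOT n2 = NOT (Y OR (Y OR W))
At X=0, Y=0, Z=0, W=1: circuit gives 0, formula gives 0.
At X=0, Y=0, Z=0, W=0: circuit gives 1, formula gives 1.
Agrees on all 16 inputs.

Yes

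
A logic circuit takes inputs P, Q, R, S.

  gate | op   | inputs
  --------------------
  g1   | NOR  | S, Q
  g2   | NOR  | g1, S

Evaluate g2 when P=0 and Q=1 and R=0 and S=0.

g1 = 0 NOR 1 = 0
g2 = 0 NOR 0 = 1

1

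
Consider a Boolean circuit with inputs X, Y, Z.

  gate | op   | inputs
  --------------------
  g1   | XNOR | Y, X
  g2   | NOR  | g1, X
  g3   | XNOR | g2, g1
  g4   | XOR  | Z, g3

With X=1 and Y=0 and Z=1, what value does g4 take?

g1 = 0 XNOR 1 = 0
g2 = 0 NOR 1 = 0
g3 = 0 XNOR 0 = 1
g4 = 1 XOR 1 = 0

0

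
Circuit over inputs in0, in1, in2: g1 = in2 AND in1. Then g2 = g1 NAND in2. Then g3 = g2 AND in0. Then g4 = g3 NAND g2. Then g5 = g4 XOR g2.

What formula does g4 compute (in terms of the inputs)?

(((in2 AND in1) NAND in2) AND in0) NAND ((in2 AND in1) NAND in2)

g1 = in2 AND in1
g2 = g1 NAND in2 = (in2 AND in1) NAND in2
g3 = g2 AND in0 = ((in2 AND in1) NAND in2) AND in0
g4 = g3 NAND g2 = (((in2 AND in1) NAND in2) AND in0) NAND ((in2 AND in1) NAND in2)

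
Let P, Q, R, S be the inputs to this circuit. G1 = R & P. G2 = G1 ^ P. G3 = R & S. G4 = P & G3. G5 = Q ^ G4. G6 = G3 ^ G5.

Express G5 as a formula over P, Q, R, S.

G3 = R & S
G4 = P & G3 = P & (R & S)
G5 = Q ^ G4 = Q ^ (P & (R & S))

Q ^ (P & (R & S))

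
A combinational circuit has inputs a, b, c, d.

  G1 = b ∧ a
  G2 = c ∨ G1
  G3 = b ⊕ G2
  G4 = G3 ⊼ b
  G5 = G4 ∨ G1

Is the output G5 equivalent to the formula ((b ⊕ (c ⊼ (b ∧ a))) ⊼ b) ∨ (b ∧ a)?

No

G1 = b ∧ a
G2 = c ∨ G1 = c ∨ (b ∧ a)
G3 = b ⊕ G2 = b ⊕ (c ∨ (b ∧ a))
G4 = G3 ⊼ b = (b ⊕ (c ∨ (b ∧ a))) ⊼ b
G5 = G4 ∨ G1 = ((b ⊕ (c ∨ (b ∧ a))) ⊼ b) ∨ (b ∧ a)
At a=0, b=1, c=0, d=0: circuit gives 0, formula gives 1.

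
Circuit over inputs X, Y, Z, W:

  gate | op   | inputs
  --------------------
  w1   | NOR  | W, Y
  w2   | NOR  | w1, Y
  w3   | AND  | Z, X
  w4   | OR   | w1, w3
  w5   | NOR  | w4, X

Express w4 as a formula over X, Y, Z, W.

w1 = W NOR Y
w3 = Z AND X
w4 = w1 OR w3 = (W NOR Y) OR (Z AND X)

(W NOR Y) OR (Z AND X)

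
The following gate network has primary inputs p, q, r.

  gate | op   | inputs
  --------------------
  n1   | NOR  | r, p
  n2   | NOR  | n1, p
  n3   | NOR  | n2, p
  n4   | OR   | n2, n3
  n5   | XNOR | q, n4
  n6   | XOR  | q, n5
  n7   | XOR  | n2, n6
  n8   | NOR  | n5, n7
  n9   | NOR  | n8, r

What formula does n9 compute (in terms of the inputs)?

n1 = r NOR p
n2 = n1 NOR p = (r NOR p) NOR p
n3 = n2 NOR p = ((r NOR p) NOR p) NOR p
n4 = n2 OR n3 = ((r NOR p) NOR p) OR (((r NOR p) NOR p) NOR p)
n5 = q XNOR n4 = q XNOR (((r NOR p) NOR p) OR (((r NOR p) NOR p) NOR p))
n6 = q XOR n5 = q XOR (q XNOR (((r NOR p) NOR p) OR (((r NOR p) NOR p) NOR p)))
n7 = n2 XOR n6 = ((r NOR p) NOR p) XOR (q XOR (q XNOR (((r NOR p) NOR p) OR (((r NOR p) NOR p) NOR p))))
n8 = n5 NOR n7 = (q XNOR (((r NOR p) NOR p) OR (((r NOR p) NOR p) NOR p))) NOR (((r NOR p) NOR p) XOR (q XOR (q XNOR (((r NOR p) NOR p) OR (((r NOR p) NOR p) NOR p)))))
n9 = n8 NOR r = ((q XNOR (((r NOR p) NOR p) OR (((r NOR p) NOR p) NOR p))) NOR (((r NOR p) NOR p) XOR (q XOR (q XNOR (((r NOR p) NOR p) OR (((r NOR p) NOR p) NOR p)))))) NOR r

((q XNOR (((r NOR p) NOR p) OR (((r NOR p) NOR p) NOR p))) NOR (((r NOR p) NOR p) XOR (q XOR (q XNOR (((r NOR p) NOR p) OR (((r NOR p) NOR p) NOR p)))))) NOR r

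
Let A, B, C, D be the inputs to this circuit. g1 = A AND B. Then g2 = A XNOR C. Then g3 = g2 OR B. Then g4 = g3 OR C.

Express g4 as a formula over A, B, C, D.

g2 = A XNOR C
g3 = g2 OR B = (A XNOR C) OR B
g4 = g3 OR C = ((A XNOR C) OR B) OR C

((A XNOR C) OR B) OR C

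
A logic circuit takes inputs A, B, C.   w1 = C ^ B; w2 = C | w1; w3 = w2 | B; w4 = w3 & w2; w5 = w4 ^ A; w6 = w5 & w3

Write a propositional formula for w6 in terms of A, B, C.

w1 = C ^ B
w2 = C | w1 = C | (C ^ B)
w3 = w2 | B = (C | (C ^ B)) | B
w4 = w3 & w2 = ((C | (C ^ B)) | B) & (C | (C ^ B))
w5 = w4 ^ A = (((C | (C ^ B)) | B) & (C | (C ^ B))) ^ A
w6 = w5 & w3 = ((((C | (C ^ B)) | B) & (C | (C ^ B))) ^ A) & ((C | (C ^ B)) | B)

((((C | (C ^ B)) | B) & (C | (C ^ B))) ^ A) & ((C | (C ^ B)) | B)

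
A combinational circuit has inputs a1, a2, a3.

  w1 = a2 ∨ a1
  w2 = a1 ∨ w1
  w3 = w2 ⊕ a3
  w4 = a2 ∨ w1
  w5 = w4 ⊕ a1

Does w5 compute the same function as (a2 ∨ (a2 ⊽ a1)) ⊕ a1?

w1 = a2 ∨ a1
w4 = a2 ∨ w1 = a2 ∨ (a2 ∨ a1)
w5 = w4 ⊕ a1 = (a2 ∨ (a2 ∨ a1)) ⊕ a1
At a1=0, a2=0, a3=0: circuit gives 0, formula gives 1.

No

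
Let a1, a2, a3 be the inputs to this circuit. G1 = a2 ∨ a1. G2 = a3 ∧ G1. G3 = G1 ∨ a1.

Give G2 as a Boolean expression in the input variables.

a3 ∧ (a2 ∨ a1)

G1 = a2 ∨ a1
G2 = a3 ∧ G1 = a3 ∧ (a2 ∨ a1)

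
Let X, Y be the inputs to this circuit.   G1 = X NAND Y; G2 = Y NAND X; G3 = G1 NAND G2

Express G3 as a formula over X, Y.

G1 = X NAND Y
G2 = Y NAND X
G3 = G1 NAND G2 = (X NAND Y) NAND (Y NAND X)

(X NAND Y) NAND (Y NAND X)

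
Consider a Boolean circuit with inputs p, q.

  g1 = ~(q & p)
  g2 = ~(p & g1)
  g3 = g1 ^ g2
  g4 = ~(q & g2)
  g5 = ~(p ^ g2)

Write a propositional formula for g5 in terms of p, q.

g1 = ~(q & p)
g2 = ~(p & g1) = ~(p & (~(q & p)))
g5 = ~(p ^ g2) = ~(p ^ (~(p & (~(q & p)))))

~(p ^ (~(p & (~(q & p)))))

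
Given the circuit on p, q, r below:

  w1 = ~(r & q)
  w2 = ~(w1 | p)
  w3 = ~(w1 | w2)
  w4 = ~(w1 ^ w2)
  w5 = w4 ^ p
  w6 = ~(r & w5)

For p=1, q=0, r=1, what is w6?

0

w1 = ~(1 & 0) = 1
w2 = ~(1 | 1) = 0
w4 = ~(1 ^ 0) = 0
w5 = 0 ^ 1 = 1
w6 = ~(1 & 1) = 0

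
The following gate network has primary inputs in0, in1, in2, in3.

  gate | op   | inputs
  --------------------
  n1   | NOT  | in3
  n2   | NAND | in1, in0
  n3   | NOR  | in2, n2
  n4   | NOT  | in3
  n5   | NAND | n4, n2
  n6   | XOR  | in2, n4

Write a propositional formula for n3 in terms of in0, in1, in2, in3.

n2 = in1 NAND in0
n3 = in2 NOR n2 = in2 NOR (in1 NAND in0)

in2 NOR (in1 NAND in0)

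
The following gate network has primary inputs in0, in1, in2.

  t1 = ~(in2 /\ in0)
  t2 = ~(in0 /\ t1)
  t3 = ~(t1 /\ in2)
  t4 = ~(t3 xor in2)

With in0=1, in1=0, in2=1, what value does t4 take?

1

t1 = ~(1 /\ 1) = 0
t3 = ~(0 /\ 1) = 1
t4 = ~(1 xor 1) = 1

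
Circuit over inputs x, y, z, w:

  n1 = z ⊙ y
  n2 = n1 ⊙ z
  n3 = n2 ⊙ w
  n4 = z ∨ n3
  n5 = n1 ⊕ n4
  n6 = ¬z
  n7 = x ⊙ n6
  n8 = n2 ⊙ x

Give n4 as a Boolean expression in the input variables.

z ∨ (((z ⊙ y) ⊙ z) ⊙ w)

n1 = z ⊙ y
n2 = n1 ⊙ z = (z ⊙ y) ⊙ z
n3 = n2 ⊙ w = ((z ⊙ y) ⊙ z) ⊙ w
n4 = z ∨ n3 = z ∨ (((z ⊙ y) ⊙ z) ⊙ w)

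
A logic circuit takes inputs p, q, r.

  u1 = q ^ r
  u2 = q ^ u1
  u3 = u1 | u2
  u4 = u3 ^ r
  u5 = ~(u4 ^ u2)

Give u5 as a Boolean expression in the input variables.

~((((q ^ r) | (q ^ (q ^ r))) ^ r) ^ (q ^ (q ^ r)))

u1 = q ^ r
u2 = q ^ u1 = q ^ (q ^ r)
u3 = u1 | u2 = (q ^ r) | (q ^ (q ^ r))
u4 = u3 ^ r = ((q ^ r) | (q ^ (q ^ r))) ^ r
u5 = ~(u4 ^ u2) = ~((((q ^ r) | (q ^ (q ^ r))) ^ r) ^ (q ^ (q ^ r)))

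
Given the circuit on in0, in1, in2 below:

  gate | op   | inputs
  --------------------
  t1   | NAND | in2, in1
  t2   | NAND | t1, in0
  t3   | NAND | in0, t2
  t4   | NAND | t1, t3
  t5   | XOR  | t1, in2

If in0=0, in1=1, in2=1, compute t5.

1

t1 = 1 NAND 1 = 0
t5 = 0 XOR 1 = 1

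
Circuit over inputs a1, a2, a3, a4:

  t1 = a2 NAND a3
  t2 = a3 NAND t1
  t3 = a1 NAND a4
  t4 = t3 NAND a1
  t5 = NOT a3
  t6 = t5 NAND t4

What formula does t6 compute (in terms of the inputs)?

t3 = a1 NAND a4
t4 = t3 NAND a1 = (a1 NAND a4) NAND a1
t5 = NOT a3
t6 = t5 NAND t4 = NOT a3 NAND ((a1 NAND a4) NAND a1)

NOT a3 NAND ((a1 NAND a4) NAND a1)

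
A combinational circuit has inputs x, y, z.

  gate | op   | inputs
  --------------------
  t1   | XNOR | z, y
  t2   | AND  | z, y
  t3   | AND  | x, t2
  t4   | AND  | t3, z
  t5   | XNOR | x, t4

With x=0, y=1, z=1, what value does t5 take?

1

t2 = 1 AND 1 = 1
t3 = 0 AND 1 = 0
t4 = 0 AND 1 = 0
t5 = 0 XNOR 0 = 1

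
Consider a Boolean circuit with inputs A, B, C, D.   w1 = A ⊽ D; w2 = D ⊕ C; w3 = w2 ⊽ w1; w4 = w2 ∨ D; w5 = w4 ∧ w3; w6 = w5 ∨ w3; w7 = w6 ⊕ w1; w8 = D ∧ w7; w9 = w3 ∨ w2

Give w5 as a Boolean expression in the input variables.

((D ⊕ C) ∨ D) ∧ ((D ⊕ C) ⊽ (A ⊽ D))

w1 = A ⊽ D
w2 = D ⊕ C
w3 = w2 ⊽ w1 = (D ⊕ C) ⊽ (A ⊽ D)
w4 = w2 ∨ D = (D ⊕ C) ∨ D
w5 = w4 ∧ w3 = ((D ⊕ C) ∨ D) ∧ ((D ⊕ C) ⊽ (A ⊽ D))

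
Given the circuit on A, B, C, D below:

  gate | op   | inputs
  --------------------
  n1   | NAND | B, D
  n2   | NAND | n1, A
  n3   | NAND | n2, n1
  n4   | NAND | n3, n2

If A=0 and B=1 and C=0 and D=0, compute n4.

1

n1 = 1 NAND 0 = 1
n2 = 1 NAND 0 = 1
n3 = 1 NAND 1 = 0
n4 = 0 NAND 1 = 1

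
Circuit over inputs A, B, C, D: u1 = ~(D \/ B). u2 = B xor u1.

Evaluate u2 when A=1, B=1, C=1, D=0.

u1 = ~(0 \/ 1) = 0
u2 = 1 xor 0 = 1

1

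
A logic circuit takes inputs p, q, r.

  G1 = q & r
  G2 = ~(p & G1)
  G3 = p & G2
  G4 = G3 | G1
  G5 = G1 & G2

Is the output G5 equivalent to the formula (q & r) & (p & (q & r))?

No

G1 = q & r
G2 = ~(p & G1) = ~(p & (q & r))
G5 = G1 & G2 = (q & r) & (~(p & (q & r)))
At p=0, q=1, r=1: circuit gives 1, formula gives 0.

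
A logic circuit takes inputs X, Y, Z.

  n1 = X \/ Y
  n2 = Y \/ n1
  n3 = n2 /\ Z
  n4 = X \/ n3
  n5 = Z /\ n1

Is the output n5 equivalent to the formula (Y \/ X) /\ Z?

Yes

n1 = X \/ Y
n5 = Z /\ n1 = Z /\ (X \/ Y)
At X=0, Y=0, Z=0: circuit gives 0, formula gives 0.
At X=0, Y=1, Z=1: circuit gives 1, formula gives 1.
Agrees on all 8 inputs.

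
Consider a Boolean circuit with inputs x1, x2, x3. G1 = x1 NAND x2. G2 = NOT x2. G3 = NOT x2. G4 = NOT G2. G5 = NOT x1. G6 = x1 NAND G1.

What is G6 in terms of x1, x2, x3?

x1 NAND (x1 NAND x2)

G1 = x1 NAND x2
G6 = x1 NAND G1 = x1 NAND (x1 NAND x2)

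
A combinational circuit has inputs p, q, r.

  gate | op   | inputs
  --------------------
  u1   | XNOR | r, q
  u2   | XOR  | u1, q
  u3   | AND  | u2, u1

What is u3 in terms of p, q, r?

u1 = r XNOR q
u2 = u1 XOR q = (r XNOR q) XOR q
u3 = u2 AND u1 = ((r XNOR q) XOR q) AND (r XNOR q)

((r XNOR q) XOR q) AND (r XNOR q)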